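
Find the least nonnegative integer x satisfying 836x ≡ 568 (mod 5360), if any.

gcd(5360, 836) = 4.
4 divides 568, so solutions exist.
By Bézout, 836*(109) + 5360*(-17) = 4.
So 836*(109) ≡ 4 (mod 5360); multiply by 142: x ≡ 15478 (mod 1340).
Smallest nonnegative: x = 15478 mod 1340 = 738.

738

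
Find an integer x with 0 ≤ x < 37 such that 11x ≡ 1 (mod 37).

gcd(37, 11):
  37 = 3·11 + 4
  11 = 2·4 + 3
  4 = 1·3 + 1
  3 = 3·1
so gcd(37, 11) = 1.
Back-substitute for Bézout coefficients:
  1 = 4 - 1·3
  ... = 11·(-10) + 37·(3)
So 11·-10 ≡ 1 (mod 37), and -10 mod 37 = 27.

27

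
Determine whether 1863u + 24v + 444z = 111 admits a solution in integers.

gcd(1863, 24) = 3  (1863 = 77·24 + 15, 24 = 1·15 + 9, 15 = 1·9 + 6, 9 = 1·6 + 3, 6 = 2·3).
gcd(3, 444) = 3.
3 divides 111, so integer solutions exist.

yes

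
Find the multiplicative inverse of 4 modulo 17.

13

gcd(17, 4) = 1  (17 = 4×4 + 1, 4 = 4×1).
Back-substituting, 4×(-4) + 17×(1) = 1.
So 4×-4 ≡ 1 (mod 17), and -4 mod 17 = 13.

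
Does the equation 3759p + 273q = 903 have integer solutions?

yes

gcd(3759, 273) = 21  (3759 = 13×273 + 210, 273 = 1×210 + 63, 210 = 3×63 + 21, 63 = 3×21).
21 divides 903, so integer solutions exist.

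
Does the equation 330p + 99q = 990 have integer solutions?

gcd(330, 99) = 33.
33 divides 990, so integer solutions exist.

yes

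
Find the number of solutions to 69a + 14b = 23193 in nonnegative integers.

gcd(69, 14) = 1  (69 = 4·14 + 13, 14 = 1·13 + 1, 13 = 13·1).
Back-substituting, 69·(-1) + 14·(5) = 1.
Scale by 23193: one solution is (-23193, 115965). Reduce a mod 14: (5, 1632).
General: a = 5 + 14t, b = 1632 - 69t.
a ≥ 0 ⇒ t ≥ 0; b ≥ 0 ⇒ t ≤ 23. So t ∈ [0, 23]: 24 solutions.

24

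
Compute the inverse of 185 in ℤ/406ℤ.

gcd(406, 185) = 1  (406 = 2*185 + 36, 185 = 5*36 + 5, 36 = 7*5 + 1, 5 = 5*1).
Back-substituting, 185*(-79) + 406*(36) = 1.
So 185*-79 ≡ 1 (mod 406), and -79 mod 406 = 327.

327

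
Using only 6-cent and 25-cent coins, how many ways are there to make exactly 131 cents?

Need nonnegative integers with 6j + 25k = 131.
gcd(6, 25) = 1, and 6·(-4) + 25·(1) = 1.
So (j₀, k₀) = (-524, 131); general j = -524 + 25t, k = 131 - 6t.
j ≥ 0 ⇒ t ≥ 21; k ≥ 0 ⇒ t ≤ 21. That's 1 value of t.

1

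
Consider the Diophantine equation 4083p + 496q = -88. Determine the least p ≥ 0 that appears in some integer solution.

gcd(4083, 496) = 1  (4083 = 8*496 + 115, 496 = 4*115 + 36, 115 = 3*36 + 7, 36 = 5*7 + 1, 7 = 7*1).
1 divides -88, so solutions exist.
Back-substituting, 4083*(-69) + 496*(568) = 1.
Scale by -88/1 = -88: (p₀, q₀) = (6072, -49984).
General solution: p = 6072 + 496t, q = -49984 - 4083t for integer t.
p ≥ 0: smallest is 6072 mod 496 = 120 (at t = -12), with q = -988.

120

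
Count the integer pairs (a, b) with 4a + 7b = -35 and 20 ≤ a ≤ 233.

31

gcd(7, 4):
  7 = 1*4 + 3
  4 = 1*3 + 1
  3 = 3*1
so gcd(7, 4) = 1.
Back-substitute for Bézout coefficients:
  1 = 4 - 1*3
  ... = 4*(2) + 7*(-1)
Scale by -35: particular solution (-70, 35); reduce a mod 7: (0, -5).
General solution: a = 0 + 7t, b = -5 - 4t for integer t.
20 ≤ 0 + 7t ≤ 233 gives t ∈ [3, 33], which is 31 values.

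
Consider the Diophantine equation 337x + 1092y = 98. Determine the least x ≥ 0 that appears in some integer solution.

gcd(1092, 337):
  1092 = 3×337 + 81
  337 = 4×81 + 13
  81 = 6×13 + 3
  13 = 4×3 + 1
  3 = 3×1
so gcd(1092, 337) = 1.
1 divides 98, so solutions exist.
Back-substitute for Bézout coefficients:
  1 = 13 - 4×3
  ... = 337×(337) + 1092×(-104)
Scale by 98/1 = 98: (x₀, y₀) = (33026, -10192).
General solution: x = 33026 + 1092t, y = -10192 - 337t for integer t.
x ≥ 0: smallest is 33026 mod 1092 = 266 (at t = -30), with y = -82.

266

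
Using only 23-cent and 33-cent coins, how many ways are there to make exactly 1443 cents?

2

Need nonnegative integers with 23j + 33k = 1443.
gcd(23, 33) = 1, and 23·(-10) + 33·(7) = 1.
So (j₀, k₀) = (-14430, 10101); general j = -14430 + 33t, k = 10101 - 23t.
j ≥ 0 ⇒ t ≥ 438; k ≥ 0 ⇒ t ≤ 439. That's 2 values of t.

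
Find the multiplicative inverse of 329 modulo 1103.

580

gcd(1103, 329):
  1103 = 3*329 + 116
  329 = 2*116 + 97
  116 = 1*97 + 19
  97 = 5*19 + 2
  19 = 9*2 + 1
  2 = 2*1
so gcd(1103, 329) = 1.
Back-substitute for Bézout coefficients:
  1 = 19 - 9*2
  ... = 329*(-523) + 1103*(156)
So 329*-523 ≡ 1 (mod 1103), and -523 mod 1103 = 580.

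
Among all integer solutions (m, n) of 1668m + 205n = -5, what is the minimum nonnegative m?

95

gcd(1668, 205):
  1668 = 8×205 + 28
  205 = 7×28 + 9
  28 = 3×9 + 1
  9 = 9×1
so gcd(1668, 205) = 1.
1 divides -5, so solutions exist.
Back-substitute for Bézout coefficients:
  1 = 28 - 3×9
  ... = 1668×(22) + 205×(-179)
Scale by -5/1 = -5: (m₀, n₀) = (-110, 895).
General solution: m = -110 + 205t, n = 895 - 1668t for integer t.
m ≥ 0: smallest is -110 mod 205 = 95 (at t = 1), with n = -773.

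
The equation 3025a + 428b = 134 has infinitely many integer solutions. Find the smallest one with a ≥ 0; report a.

gcd(3025, 428) = 1  (3025 = 7*428 + 29, 428 = 14*29 + 22, 29 = 1*22 + 7, 22 = 3*7 + 1, 7 = 7*1).
1 divides 134, so solutions exist.
Back-substituting, 3025*(-59) + 428*(417) = 1.
Scale by 134/1 = 134: (a₀, b₀) = (-7906, 55878).
General solution: a = -7906 + 428t, b = 55878 - 3025t for integer t.
a ≥ 0: smallest is -7906 mod 428 = 226 (at t = 19), with b = -1597.

226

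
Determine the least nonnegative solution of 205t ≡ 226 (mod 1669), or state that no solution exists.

1434

gcd(1669, 205) = 1.
1 divides 226, so solutions exist.
By Bézout, 205×(-806) + 1669×(99) = 1.
So 205×(-806) ≡ 1 (mod 1669); multiply by 226: t ≡ -182156 (mod 1669).
Smallest nonnegative: t = -182156 mod 1669 = 1434.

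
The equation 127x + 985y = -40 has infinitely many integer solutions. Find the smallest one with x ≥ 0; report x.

gcd(985, 127) = 1.
1 divides -40, so solutions exist.
By Bézout, 127·(318) + 985·(-41) = 1.
Scale by -40/1 = -40: (x₀, y₀) = (-12720, 1640).
General solution: x = -12720 + 985t, y = 1640 - 127t for integer t.
x ≥ 0: smallest is -12720 mod 985 = 85 (at t = 13), with y = -11.

85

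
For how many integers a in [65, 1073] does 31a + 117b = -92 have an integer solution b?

gcd(117, 31) = 1.
By Bézout, 31*(34) + 117*(-9) = 1.
Particular solution: (31, -9).
General solution: a = 31 + 117t, b = -9 - 31t for integer t.
65 ≤ 31 + 117t ≤ 1073 gives t ∈ [1, 8], which is 8 values.

8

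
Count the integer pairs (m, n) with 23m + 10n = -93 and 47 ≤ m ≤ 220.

gcd(23, 10) = 1.
By Bézout, 23·(-3) + 10·(7) = 1.
Particular solution: (9, -30).
General solution: m = 9 + 10t, n = -30 - 23t for integer t.
47 ≤ 9 + 10t ≤ 220 gives t ∈ [4, 21], which is 18 values.

18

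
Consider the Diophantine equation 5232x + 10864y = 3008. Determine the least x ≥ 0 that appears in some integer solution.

gcd(10864, 5232) = 16  (10864 = 2*5232 + 400, 5232 = 13*400 + 32, 400 = 12*32 + 16, 32 = 2*16).
16 divides 3008, so solutions exist.
Back-substituting, 5232*(-326) + 10864*(157) = 16.
Scale by 3008/16 = 188: (x₀, y₀) = (-61288, 29516).
General solution: x = -61288 + 679t, y = 29516 - 327t for integer t.
x ≥ 0: smallest is -61288 mod 679 = 501 (at t = 91), with y = -241.

501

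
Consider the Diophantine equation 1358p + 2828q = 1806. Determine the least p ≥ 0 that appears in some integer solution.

195

gcd(2828, 1358) = 14.
14 divides 1806, so solutions exist.
By Bézout, 1358*(25) + 2828*(-12) = 14.
Scale by 1806/14 = 129: (p₀, q₀) = (3225, -1548).
General solution: p = 3225 + 202t, q = -1548 - 97t for integer t.
p ≥ 0: smallest is 3225 mod 202 = 195 (at t = -15), with q = -93.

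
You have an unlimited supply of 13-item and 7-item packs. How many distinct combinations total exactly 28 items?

1

Need nonnegative integers with 13j + 7k = 28.
gcd(13, 7) = 1, and 13·(-1) + 7·(2) = 1.
So (j₀, k₀) = (-28, 56); general j = -28 + 7t, k = 56 - 13t.
j ≥ 0 ⇒ t ≥ 4; k ≥ 0 ⇒ t ≤ 4. That's 1 value of t.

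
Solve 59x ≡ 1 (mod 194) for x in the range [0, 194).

171

gcd(194, 59):
  194 = 3·59 + 17
  59 = 3·17 + 8
  17 = 2·8 + 1
  8 = 8·1
so gcd(194, 59) = 1.
Back-substitute for Bézout coefficients:
  1 = 17 - 2·8
  ... = 59·(-23) + 194·(7)
So 59·-23 ≡ 1 (mod 194), and -23 mod 194 = 171.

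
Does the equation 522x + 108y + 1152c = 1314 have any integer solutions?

gcd(522, 108):
  522 = 4·108 + 90
  108 = 1·90 + 18
  90 = 5·18
so gcd(522, 108) = 18.
gcd(18, 1152) = 18.
18 divides 1314, so integer solutions exist.

yes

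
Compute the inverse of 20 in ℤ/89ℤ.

49

gcd(89, 20) = 1  (89 = 4×20 + 9, 20 = 2×9 + 2, 9 = 4×2 + 1, 2 = 2×1).
Back-substituting, 20×(-40) + 89×(9) = 1.
So 20×-40 ≡ 1 (mod 89), and -40 mod 89 = 49.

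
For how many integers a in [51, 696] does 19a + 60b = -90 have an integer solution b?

11

gcd(60, 19) = 1.
By Bézout, 19*(19) + 60*(-6) = 1.
Particular solution: (30, -11).
General solution: a = 30 + 60t, b = -11 - 19t for integer t.
51 ≤ 30 + 60t ≤ 696 gives t ∈ [1, 11], which is 11 values.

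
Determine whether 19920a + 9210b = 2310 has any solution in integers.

yes

gcd(19920, 9210) = 30  (19920 = 2×9210 + 1500, 9210 = 6×1500 + 210, 1500 = 7×210 + 30, 210 = 7×30).
30 divides 2310, so integer solutions exist.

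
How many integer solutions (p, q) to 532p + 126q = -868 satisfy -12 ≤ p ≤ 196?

gcd(532, 126) = 14.
By Bézout, 532·(-4) + 126·(17) = 14.
Particular solution: (5, -28).
General solution: p = 5 + 9t, q = -28 - 38t for integer t.
-12 ≤ 5 + 9t ≤ 196 gives t ∈ [-1, 21], which is 23 values.

23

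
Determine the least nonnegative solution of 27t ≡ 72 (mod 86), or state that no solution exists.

60

gcd(86, 27) = 1  (86 = 3×27 + 5, 27 = 5×5 + 2, 5 = 2×2 + 1, 2 = 2×1).
1 divides 72, so solutions exist.
Back-substituting, 27×(-35) + 86×(11) = 1.
So 27×(-35) ≡ 1 (mod 86); multiply by 72: t ≡ -2520 (mod 86).
Smallest nonnegative: t = -2520 mod 86 = 60.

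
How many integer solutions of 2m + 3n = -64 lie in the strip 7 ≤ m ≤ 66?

gcd(3, 2) = 1.
By Bézout, 2·(-1) + 3·(1) = 1.
Particular solution: (1, -22).
General solution: m = 1 + 3t, n = -22 - 2t for integer t.
7 ≤ 1 + 3t ≤ 66 gives t ∈ [2, 21], which is 20 values.

20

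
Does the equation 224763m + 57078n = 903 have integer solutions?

yes

gcd(224763, 57078):
  224763 = 3×57078 + 53529
  57078 = 1×53529 + 3549
  53529 = 15×3549 + 294
  3549 = 12×294 + 21
  294 = 14×21
so gcd(224763, 57078) = 21.
21 divides 903, so integer solutions exist.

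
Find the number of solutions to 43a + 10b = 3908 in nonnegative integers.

gcd(43, 10) = 1.
By Bézout, 43·(-3) + 10·(13) = 1.
One solution: (6, 365).
General: a = 6 + 10t, b = 365 - 43t.
a ≥ 0 ⇒ t ≥ 0; b ≥ 0 ⇒ t ≤ 8. So t ∈ [0, 8]: 9 solutions.

9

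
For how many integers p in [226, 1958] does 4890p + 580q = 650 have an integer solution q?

gcd(4890, 580):
  4890 = 8*580 + 250
  580 = 2*250 + 80
  250 = 3*80 + 10
  80 = 8*10
so gcd(4890, 580) = 10.
Back-substitute for Bézout coefficients:
  10 = 250 - 3*80
  ... = 4890*(7) + 580*(-59)
Scale by 65: particular solution (455, -3835); reduce p mod 58: (49, -412).
General solution: p = 49 + 58t, q = -412 - 489t for integer t.
226 ≤ 49 + 58t ≤ 1958 gives t ∈ [4, 32], which is 29 values.

29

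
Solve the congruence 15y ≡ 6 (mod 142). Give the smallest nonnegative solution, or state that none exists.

114

gcd(142, 15):
  142 = 9*15 + 7
  15 = 2*7 + 1
  7 = 7*1
so gcd(142, 15) = 1.
1 divides 6, so solutions exist.
Back-substitute for Bézout coefficients:
  1 = 15 - 2*7
  ... = 15*(19) + 142*(-2)
So 15*(19) ≡ 1 (mod 142); multiply by 6: y ≡ 114 (mod 142).
Smallest nonnegative: y = 114 mod 142 = 114.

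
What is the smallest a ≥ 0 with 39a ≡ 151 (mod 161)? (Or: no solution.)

gcd(161, 39) = 1.
1 divides 151, so solutions exist.
By Bézout, 39*(-33) + 161*(8) = 1.
So 39*(-33) ≡ 1 (mod 161); multiply by 151: a ≡ -4983 (mod 161).
Smallest nonnegative: a = -4983 mod 161 = 8.

8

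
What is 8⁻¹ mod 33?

gcd(33, 8):
  33 = 4×8 + 1
  8 = 8×1
so gcd(33, 8) = 1.
Back-substitute for Bézout coefficients:
  1 = 33 - 4×8
  ... = 8×(-4) + 33×(1)
So 8×-4 ≡ 1 (mod 33), and -4 mod 33 = 29.

29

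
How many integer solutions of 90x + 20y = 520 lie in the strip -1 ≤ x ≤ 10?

gcd(90, 20):
  90 = 4×20 + 10
  20 = 2×10
so gcd(90, 20) = 10.
Back-substitute for Bézout coefficients:
  10 = 90 - 4×20
  ... = 90×(1) + 20×(-4)
Scale by 52: particular solution (52, -208); reduce x mod 2: (0, 26).
General solution: x = 0 + 2t, y = 26 - 9t for integer t.
-1 ≤ 0 + 2t ≤ 10 gives t ∈ [0, 5], which is 6 values.

6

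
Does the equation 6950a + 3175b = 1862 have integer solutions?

no

gcd(6950, 3175):
  6950 = 2*3175 + 600
  3175 = 5*600 + 175
  600 = 3*175 + 75
  175 = 2*75 + 25
  75 = 3*25
so gcd(6950, 3175) = 25.
25 does not divide 1862 (remainder 12), so no integer solutions.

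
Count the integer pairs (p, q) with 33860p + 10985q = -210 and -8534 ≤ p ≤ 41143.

gcd(33860, 10985):
  33860 = 3·10985 + 905
  10985 = 12·905 + 125
  905 = 7·125 + 30
  125 = 4·30 + 5
  30 = 6·5
so gcd(33860, 10985) = 5.
Back-substitute for Bézout coefficients:
  5 = 125 - 4·30
  ... = 33860·(-352) + 10985·(1085)
Scale by -42: particular solution (14784, -45570); reduce p mod 2197: (1602, -4938).
General solution: p = 1602 + 2197t, q = -4938 - 6772t for integer t.
-8534 ≤ 1602 + 2197t ≤ 41143 gives t ∈ [-4, 17], which is 22 values.

22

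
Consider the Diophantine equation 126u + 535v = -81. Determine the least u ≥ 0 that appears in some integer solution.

114

gcd(535, 126):
  535 = 4·126 + 31
  126 = 4·31 + 2
  31 = 15·2 + 1
  2 = 2·1
so gcd(535, 126) = 1.
1 divides -81, so solutions exist.
Back-substitute for Bézout coefficients:
  1 = 31 - 15·2
  ... = 126·(-259) + 535·(61)
Scale by -81/1 = -81: (u₀, v₀) = (20979, -4941).
General solution: u = 20979 + 535t, v = -4941 - 126t for integer t.
u ≥ 0: smallest is 20979 mod 535 = 114 (at t = -39), with v = -27.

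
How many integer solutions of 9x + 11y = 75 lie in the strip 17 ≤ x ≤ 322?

gcd(11, 9) = 1.
By Bézout, 9*(5) + 11*(-4) = 1.
Particular solution: (1, 6).
General solution: x = 1 + 11t, y = 6 - 9t for integer t.
17 ≤ 1 + 11t ≤ 322 gives t ∈ [2, 29], which is 28 values.

28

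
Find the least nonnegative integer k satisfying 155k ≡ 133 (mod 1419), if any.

gcd(1419, 155) = 1.
1 divides 133, so solutions exist.
By Bézout, 155×(650) + 1419×(-71) = 1.
So 155×(650) ≡ 1 (mod 1419); multiply by 133: k ≡ 86450 (mod 1419).
Smallest nonnegative: k = 86450 mod 1419 = 1310.

1310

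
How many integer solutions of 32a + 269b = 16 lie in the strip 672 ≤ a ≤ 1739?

gcd(269, 32) = 1.
By Bézout, 32·(-42) + 269·(5) = 1.
Particular solution: (135, -16).
General solution: a = 135 + 269t, b = -16 - 32t for integer t.
672 ≤ 135 + 269t ≤ 1739 gives t ∈ [2, 5], which is 4 values.

4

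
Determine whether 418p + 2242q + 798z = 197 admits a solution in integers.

gcd(2242, 418):
  2242 = 5·418 + 152
  418 = 2·152 + 114
  152 = 1·114 + 38
  114 = 3·38
so gcd(2242, 418) = 38.
gcd(38, 798) = 38.
38 does not divide 197 (remainder 7), so no integer solutions.

no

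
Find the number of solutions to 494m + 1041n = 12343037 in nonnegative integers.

24

gcd(1041, 494) = 1.
By Bézout, 494×(491) + 1041×(-233) = 1.
One solution: (868, 11445).
General: m = 868 + 1041t, n = 11445 - 494t.
m ≥ 0 ⇒ t ≥ 0; n ≥ 0 ⇒ t ≤ 23. So t ∈ [0, 23]: 24 solutions.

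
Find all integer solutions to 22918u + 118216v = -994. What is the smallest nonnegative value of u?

gcd(118216, 22918) = 14  (118216 = 5·22918 + 3626, 22918 = 6·3626 + 1162, 3626 = 3·1162 + 140, 1162 = 8·140 + 42, 140 = 3·42 + 14, 42 = 3·14).
14 divides -994, so solutions exist.
Back-substituting, 22918·(-2543) + 118216·(493) = 14.
Scale by -994/14 = -71: (u₀, v₀) = (180553, -35003).
General solution: u = 180553 + 8444t, v = -35003 - 1637t for integer t.
u ≥ 0: smallest is 180553 mod 8444 = 3229 (at t = -21), with v = -626.

3229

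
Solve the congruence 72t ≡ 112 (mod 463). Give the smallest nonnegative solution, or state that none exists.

53

gcd(463, 72) = 1.
1 divides 112, so solutions exist.
By Bézout, 72*(-45) + 463*(7) = 1.
So 72*(-45) ≡ 1 (mod 463); multiply by 112: t ≡ -5040 (mod 463).
Smallest nonnegative: t = -5040 mod 463 = 53.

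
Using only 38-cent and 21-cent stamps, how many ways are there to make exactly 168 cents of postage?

1

Need nonnegative integers with 38j + 21k = 168.
gcd(38, 21) = 1, and 38·(5) + 21·(-9) = 1.
So (j₀, k₀) = (840, -1512); general j = 840 + 21t, k = -1512 - 38t.
j ≥ 0 ⇒ t ≥ -40; k ≥ 0 ⇒ t ≤ -40. That's 1 value of t.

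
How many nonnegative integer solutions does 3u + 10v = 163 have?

gcd(10, 3) = 1  (10 = 3·3 + 1, 3 = 3·1).
Back-substituting, 3·(-3) + 10·(1) = 1.
Scale by 163: one solution is (-489, 163). Reduce u mod 10: (1, 16).
General: u = 1 + 10t, v = 16 - 3t.
u ≥ 0 ⇒ t ≥ 0; v ≥ 0 ⇒ t ≤ 5. So t ∈ [0, 5]: 6 solutions.

6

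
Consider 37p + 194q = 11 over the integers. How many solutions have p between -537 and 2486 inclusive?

gcd(194, 37) = 1  (194 = 5*37 + 9, 37 = 4*9 + 1, 9 = 9*1).
Back-substituting, 37*(21) + 194*(-4) = 1.
Scale by 11: particular solution (231, -44); reduce p mod 194: (37, -7).
General solution: p = 37 + 194t, q = -7 - 37t for integer t.
-537 ≤ 37 + 194t ≤ 2486 gives t ∈ [-2, 12], which is 15 values.

15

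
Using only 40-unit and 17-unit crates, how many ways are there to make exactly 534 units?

Need nonnegative integers with 40j + 17k = 534.
gcd(40, 17) = 1, and 40·(3) + 17·(-7) = 1.
So (j₀, k₀) = (1602, -3738); general j = 1602 + 17t, k = -3738 - 40t.
j ≥ 0 ⇒ t ≥ -94; k ≥ 0 ⇒ t ≤ -94. That's 1 value of t.

1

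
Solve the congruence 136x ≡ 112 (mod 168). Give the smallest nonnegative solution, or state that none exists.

7

gcd(168, 136) = 8.
8 divides 112, so solutions exist.
By Bézout, 136×(5) + 168×(-4) = 8.
So 136×(5) ≡ 8 (mod 168); multiply by 14: x ≡ 70 (mod 21).
Smallest nonnegative: x = 70 mod 21 = 7.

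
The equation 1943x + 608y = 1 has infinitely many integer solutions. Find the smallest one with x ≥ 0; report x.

gcd(1943, 608):
  1943 = 3*608 + 119
  608 = 5*119 + 13
  119 = 9*13 + 2
  13 = 6*2 + 1
  2 = 2*1
so gcd(1943, 608) = 1.
1 divides 1, so solutions exist.
Back-substitute for Bézout coefficients:
  1 = 13 - 6*2
  ... = 1943*(-281) + 608*(898)
Scale by 1/1 = 1: (x₀, y₀) = (-281, 898).
General solution: x = -281 + 608t, y = 898 - 1943t for integer t.
x ≥ 0: smallest is -281 mod 608 = 327 (at t = 1), with y = -1045.

327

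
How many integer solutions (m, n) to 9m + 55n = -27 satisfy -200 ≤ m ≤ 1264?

27

gcd(55, 9) = 1  (55 = 6×9 + 1, 9 = 9×1).
Back-substituting, 9×(-6) + 55×(1) = 1.
Scale by -27: particular solution (162, -27); reduce m mod 55: (52, -9).
General solution: m = 52 + 55t, n = -9 - 9t for integer t.
-200 ≤ 52 + 55t ≤ 1264 gives t ∈ [-4, 22], which is 27 values.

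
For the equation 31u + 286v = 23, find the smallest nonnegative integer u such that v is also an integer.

93

gcd(286, 31):
  286 = 9·31 + 7
  31 = 4·7 + 3
  7 = 2·3 + 1
  3 = 3·1
so gcd(286, 31) = 1.
1 divides 23, so solutions exist.
Back-substitute for Bézout coefficients:
  1 = 7 - 2·3
  ... = 31·(-83) + 286·(9)
Scale by 23/1 = 23: (u₀, v₀) = (-1909, 207).
General solution: u = -1909 + 286t, v = 207 - 31t for integer t.
u ≥ 0: smallest is -1909 mod 286 = 93 (at t = 7), with v = -10.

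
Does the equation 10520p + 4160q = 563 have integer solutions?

gcd(10520, 4160) = 40.
40 does not divide 563 (remainder 3), so no integer solutions.

no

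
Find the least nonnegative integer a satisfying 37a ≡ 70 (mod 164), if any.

126

gcd(164, 37) = 1  (164 = 4*37 + 16, 37 = 2*16 + 5, 16 = 3*5 + 1, 5 = 5*1).
1 divides 70, so solutions exist.
Back-substituting, 37*(-31) + 164*(7) = 1.
So 37*(-31) ≡ 1 (mod 164); multiply by 70: a ≡ -2170 (mod 164).
Smallest nonnegative: a = -2170 mod 164 = 126.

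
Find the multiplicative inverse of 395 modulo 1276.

659

gcd(1276, 395):
  1276 = 3·395 + 91
  395 = 4·91 + 31
  91 = 2·31 + 29
  31 = 1·29 + 2
  29 = 14·2 + 1
  2 = 2·1
so gcd(1276, 395) = 1.
Back-substitute for Bézout coefficients:
  1 = 29 - 14·2
  ... = 395·(-617) + 1276·(191)
So 395·-617 ≡ 1 (mod 1276), and -617 mod 1276 = 659.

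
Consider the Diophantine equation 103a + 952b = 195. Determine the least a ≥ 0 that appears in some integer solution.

gcd(952, 103) = 1.
1 divides 195, so solutions exist.
By Bézout, 103×(-305) + 952×(33) = 1.
Scale by 195/1 = 195: (a₀, b₀) = (-59475, 6435).
General solution: a = -59475 + 952t, b = 6435 - 103t for integer t.
a ≥ 0: smallest is -59475 mod 952 = 501 (at t = 63), with b = -54.

501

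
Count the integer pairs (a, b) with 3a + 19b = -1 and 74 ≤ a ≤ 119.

gcd(19, 3) = 1  (19 = 6·3 + 1, 3 = 3·1).
Back-substituting, 3·(-6) + 19·(1) = 1.
Scale by -1: particular solution (6, -1); reduce a mod 19: (6, -1).
General solution: a = 6 + 19t, b = -1 - 3t for integer t.
74 ≤ 6 + 19t ≤ 119 gives t ∈ [4, 5], which is 2 values.

2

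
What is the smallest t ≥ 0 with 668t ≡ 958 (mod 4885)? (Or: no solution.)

3731

gcd(4885, 668):
  4885 = 7*668 + 209
  668 = 3*209 + 41
  209 = 5*41 + 4
  41 = 10*4 + 1
  4 = 4*1
so gcd(4885, 668) = 1.
1 divides 958, so solutions exist.
Back-substitute for Bézout coefficients:
  1 = 41 - 10*4
  ... = 668*(1192) + 4885*(-163)
So 668*(1192) ≡ 1 (mod 4885); multiply by 958: t ≡ 1141936 (mod 4885).
Smallest nonnegative: t = 1141936 mod 4885 = 3731.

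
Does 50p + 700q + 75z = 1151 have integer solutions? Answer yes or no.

gcd(700, 50):
  700 = 14×50
so gcd(700, 50) = 50.
gcd(50, 75) = 25.
25 does not divide 1151 (remainder 1), so no integer solutions.

no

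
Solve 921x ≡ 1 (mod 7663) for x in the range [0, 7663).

gcd(7663, 921) = 1.
By Bézout, 921·(1065) + 7663·(-128) = 1.
So 921·1065 ≡ 1 (mod 7663), and 1065 mod 7663 = 1065.

1065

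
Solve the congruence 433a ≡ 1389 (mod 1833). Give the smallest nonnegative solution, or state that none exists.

435

gcd(1833, 433):
  1833 = 4*433 + 101
  433 = 4*101 + 29
  101 = 3*29 + 14
  29 = 2*14 + 1
  14 = 14*1
so gcd(1833, 433) = 1.
1 divides 1389, so solutions exist.
Back-substitute for Bézout coefficients:
  1 = 29 - 2*14
  ... = 433*(127) + 1833*(-30)
So 433*(127) ≡ 1 (mod 1833); multiply by 1389: a ≡ 176403 (mod 1833).
Smallest nonnegative: a = 176403 mod 1833 = 435.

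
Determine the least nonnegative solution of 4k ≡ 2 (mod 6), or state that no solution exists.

2

gcd(6, 4):
  6 = 1*4 + 2
  4 = 2*2
so gcd(6, 4) = 2.
2 divides 2, so solutions exist.
Back-substitute for Bézout coefficients:
  2 = 6 - 1*4
  ... = 4*(-1) + 6*(1)
So 4*(-1) ≡ 2 (mod 6); multiply by 1: k ≡ -1 (mod 3).
Smallest nonnegative: k = -1 mod 3 = 2.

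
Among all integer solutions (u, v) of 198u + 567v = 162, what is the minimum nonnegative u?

gcd(567, 198) = 9  (567 = 2×198 + 171, 198 = 1×171 + 27, 171 = 6×27 + 9, 27 = 3×9).
9 divides 162, so solutions exist.
Back-substituting, 198×(-20) + 567×(7) = 9.
Scale by 162/9 = 18: (u₀, v₀) = (-360, 126).
General solution: u = -360 + 63t, v = 126 - 22t for integer t.
u ≥ 0: smallest is -360 mod 63 = 18 (at t = 6), with v = -6.

18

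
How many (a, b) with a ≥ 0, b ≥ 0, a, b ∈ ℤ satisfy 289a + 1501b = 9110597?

21

gcd(1501, 289) = 1.
By Bézout, 289·(670) + 1501·(-129) = 1.
One solution: (1302, 5819).
General: a = 1302 + 1501t, b = 5819 - 289t.
a ≥ 0 ⇒ t ≥ 0; b ≥ 0 ⇒ t ≤ 20. So t ∈ [0, 20]: 21 solutions.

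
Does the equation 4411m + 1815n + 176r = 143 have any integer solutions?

gcd(4411, 1815) = 11  (4411 = 2*1815 + 781, 1815 = 2*781 + 253, 781 = 3*253 + 22, 253 = 11*22 + 11, 22 = 2*11).
gcd(11, 176) = 11.
11 divides 143, so integer solutions exist.

yes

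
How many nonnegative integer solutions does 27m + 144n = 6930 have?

gcd(144, 27) = 9  (144 = 5·27 + 9, 27 = 3·9).
Back-substituting, 27·(-5) + 144·(1) = 9.
Scale by 770: one solution is (-3850, 770). Reduce m mod 16: (6, 47).
General: m = 6 + 16t, n = 47 - 3t.
m ≥ 0 ⇒ t ≥ 0; n ≥ 0 ⇒ t ≤ 15. So t ∈ [0, 15]: 16 solutions.

16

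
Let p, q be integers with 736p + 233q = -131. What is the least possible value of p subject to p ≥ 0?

gcd(736, 233) = 1.
1 divides -131, so solutions exist.
By Bézout, 736·(63) + 233·(-199) = 1.
Scale by -131/1 = -131: (p₀, q₀) = (-8253, 26069).
General solution: p = -8253 + 233t, q = 26069 - 736t for integer t.
p ≥ 0: smallest is -8253 mod 233 = 135 (at t = 36), with q = -427.

135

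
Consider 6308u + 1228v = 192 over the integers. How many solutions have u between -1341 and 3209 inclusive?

gcd(6308, 1228):
  6308 = 5·1228 + 168
  1228 = 7·168 + 52
  168 = 3·52 + 12
  52 = 4·12 + 4
  12 = 3·4
so gcd(6308, 1228) = 4.
Back-substitute for Bézout coefficients:
  4 = 52 - 4·12
  ... = 6308·(-95) + 1228·(488)
Scale by 48: particular solution (-4560, 23424); reduce u mod 307: (45, -231).
General solution: u = 45 + 307t, v = -231 - 1577t for integer t.
-1341 ≤ 45 + 307t ≤ 3209 gives t ∈ [-4, 10], which is 15 values.

15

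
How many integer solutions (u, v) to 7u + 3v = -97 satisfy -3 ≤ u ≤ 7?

3

gcd(7, 3) = 1  (7 = 2·3 + 1, 3 = 3·1).
Back-substituting, 7·(1) + 3·(-2) = 1.
Scale by -97: particular solution (-97, 194); reduce u mod 3: (2, -37).
General solution: u = 2 + 3t, v = -37 - 7t for integer t.
-3 ≤ 2 + 3t ≤ 7 gives t ∈ [-1, 1], which is 3 values.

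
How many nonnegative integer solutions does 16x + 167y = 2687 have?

1

gcd(167, 16):
  167 = 10×16 + 7
  16 = 2×7 + 2
  7 = 3×2 + 1
  2 = 2×1
so gcd(167, 16) = 1.
Back-substitute for Bézout coefficients:
  1 = 7 - 3×2
  ... = 16×(-73) + 167×(7)
Scale by 2687: one solution is (-196151, 18809). Reduce x mod 167: (74, 9).
General: x = 74 + 167t, y = 9 - 16t.
x ≥ 0 ⇒ t ≥ 0; y ≥ 0 ⇒ t ≤ 0. So t ∈ [0, 0]: 1 solution.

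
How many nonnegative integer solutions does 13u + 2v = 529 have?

gcd(13, 2):
  13 = 6*2 + 1
  2 = 2*1
so gcd(13, 2) = 1.
Back-substitute for Bézout coefficients:
  1 = 13 - 6*2
  ... = 13*(1) + 2*(-6)
Scale by 529: one solution is (529, -3174). Reduce u mod 2: (1, 258).
General: u = 1 + 2t, v = 258 - 13t.
u ≥ 0 ⇒ t ≥ 0; v ≥ 0 ⇒ t ≤ 19. So t ∈ [0, 19]: 20 solutions.

20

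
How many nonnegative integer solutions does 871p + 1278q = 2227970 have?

gcd(1278, 871) = 1  (1278 = 1×871 + 407, 871 = 2×407 + 57, 407 = 7×57 + 8, 57 = 7×8 + 1, 8 = 8×1).
Back-substituting, 871×(157) + 1278×(-107) = 1.
Scale by 2227970: one solution is (349791290, -238392790). Reduce p mod 1278: (134, 1652).
General: p = 134 + 1278t, q = 1652 - 871t.
p ≥ 0 ⇒ t ≥ 0; q ≥ 0 ⇒ t ≤ 1. So t ∈ [0, 1]: 2 solutions.

2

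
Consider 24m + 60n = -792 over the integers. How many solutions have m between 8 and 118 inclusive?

gcd(60, 24) = 12.
By Bézout, 24×(-2) + 60×(1) = 12.
Particular solution: (2, -14).
General solution: m = 2 + 5t, n = -14 - 2t for integer t.
8 ≤ 2 + 5t ≤ 118 gives t ∈ [2, 23], which is 22 values.

22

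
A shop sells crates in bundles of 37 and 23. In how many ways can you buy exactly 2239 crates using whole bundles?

2

Need nonnegative integers with 37j + 23k = 2239.
gcd(37, 23) = 1, and 37·(5) + 23·(-8) = 1.
So (j₀, k₀) = (11195, -17912); general j = 11195 + 23t, k = -17912 - 37t.
j ≥ 0 ⇒ t ≥ -486; k ≥ 0 ⇒ t ≤ -485. That's 2 values of t.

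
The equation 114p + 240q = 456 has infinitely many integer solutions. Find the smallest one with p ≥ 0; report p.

4

gcd(240, 114):
  240 = 2*114 + 12
  114 = 9*12 + 6
  12 = 2*6
so gcd(240, 114) = 6.
6 divides 456, so solutions exist.
Back-substitute for Bézout coefficients:
  6 = 114 - 9*12
  ... = 114*(19) + 240*(-9)
Scale by 456/6 = 76: (p₀, q₀) = (1444, -684).
General solution: p = 1444 + 40t, q = -684 - 19t for integer t.
p ≥ 0: smallest is 1444 mod 40 = 4 (at t = -36), with q = 0.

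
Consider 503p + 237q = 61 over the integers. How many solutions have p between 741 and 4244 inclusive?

15

gcd(503, 237) = 1  (503 = 2·237 + 29, 237 = 8·29 + 5, 29 = 5·5 + 4, 5 = 1·4 + 1, 4 = 4·1).
Back-substituting, 503·(-49) + 237·(104) = 1.
Scale by 61: particular solution (-2989, 6344); reduce p mod 237: (92, -195).
General solution: p = 92 + 237t, q = -195 - 503t for integer t.
741 ≤ 92 + 237t ≤ 4244 gives t ∈ [3, 17], which is 15 values.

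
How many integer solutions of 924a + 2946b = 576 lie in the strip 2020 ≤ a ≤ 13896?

24

gcd(2946, 924) = 6  (2946 = 3×924 + 174, 924 = 5×174 + 54, 174 = 3×54 + 12, 54 = 4×12 + 6, 12 = 2×6).
Back-substituting, 924×(220) + 2946×(-69) = 6.
Scale by 96: particular solution (21120, -6624); reduce a mod 491: (7, -2).
General solution: a = 7 + 491t, b = -2 - 154t for integer t.
2020 ≤ 7 + 491t ≤ 13896 gives t ∈ [5, 28], which is 24 values.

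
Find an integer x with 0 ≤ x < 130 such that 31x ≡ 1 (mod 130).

gcd(130, 31) = 1.
By Bézout, 31·(21) + 130·(-5) = 1.
So 31·21 ≡ 1 (mod 130), and 21 mod 130 = 21.

21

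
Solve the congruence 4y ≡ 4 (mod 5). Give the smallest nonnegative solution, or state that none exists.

1

gcd(5, 4):
  5 = 1×4 + 1
  4 = 4×1
so gcd(5, 4) = 1.
1 divides 4, so solutions exist.
Back-substitute for Bézout coefficients:
  1 = 5 - 1×4
  ... = 4×(-1) + 5×(1)
So 4×(-1) ≡ 1 (mod 5); multiply by 4: y ≡ -4 (mod 5).
Smallest nonnegative: y = -4 mod 5 = 1.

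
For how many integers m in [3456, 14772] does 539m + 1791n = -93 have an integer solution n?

gcd(1791, 539):
  1791 = 3*539 + 174
  539 = 3*174 + 17
  174 = 10*17 + 4
  17 = 4*4 + 1
  4 = 4*1
so gcd(1791, 539) = 1.
Back-substitute for Bézout coefficients:
  1 = 17 - 4*4
  ... = 539*(422) + 1791*(-127)
Scale by -93: particular solution (-39246, 11811); reduce m mod 1791: (156, -47).
General solution: m = 156 + 1791t, n = -47 - 539t for integer t.
3456 ≤ 156 + 1791t ≤ 14772 gives t ∈ [2, 8], which is 7 values.

7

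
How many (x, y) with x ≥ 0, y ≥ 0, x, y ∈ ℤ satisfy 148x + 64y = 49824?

21

gcd(148, 64):
  148 = 2×64 + 20
  64 = 3×20 + 4
  20 = 5×4
so gcd(148, 64) = 4.
Back-substitute for Bézout coefficients:
  4 = 64 - 3×20
  ... = 148×(-3) + 64×(7)
Scale by 12456: one solution is (-37368, 87192). Reduce x mod 16: (8, 760).
General: x = 8 + 16t, y = 760 - 37t.
x ≥ 0 ⇒ t ≥ 0; y ≥ 0 ⇒ t ≤ 20. So t ∈ [0, 20]: 21 solutions.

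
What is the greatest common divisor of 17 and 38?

gcd(38, 17):
  38 = 2*17 + 4
  17 = 4*4 + 1
  4 = 4*1
so gcd(38, 17) = 1.

1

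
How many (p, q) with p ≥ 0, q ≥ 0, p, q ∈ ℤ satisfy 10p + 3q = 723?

gcd(10, 3) = 1  (10 = 3*3 + 1, 3 = 3*1).
Back-substituting, 10*(1) + 3*(-3) = 1.
Scale by 723: one solution is (723, -2169). Reduce p mod 3: (0, 241).
General: p = 0 + 3t, q = 241 - 10t.
p ≥ 0 ⇒ t ≥ 0; q ≥ 0 ⇒ t ≤ 24. So t ∈ [0, 24]: 25 solutions.

25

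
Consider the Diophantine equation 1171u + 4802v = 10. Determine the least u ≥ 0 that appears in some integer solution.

gcd(4802, 1171) = 1  (4802 = 4·1171 + 118, 1171 = 9·118 + 109, 118 = 1·109 + 9, 109 = 12·9 + 1, 9 = 9·1).
1 divides 10, so solutions exist.
Back-substituting, 1171·(529) + 4802·(-129) = 1.
Scale by 10/1 = 10: (u₀, v₀) = (5290, -1290).
General solution: u = 5290 + 4802t, v = -1290 - 1171t for integer t.
u ≥ 0: smallest is 5290 mod 4802 = 488 (at t = -1), with v = -119.

488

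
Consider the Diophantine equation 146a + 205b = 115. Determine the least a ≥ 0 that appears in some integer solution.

gcd(205, 146):
  205 = 1*146 + 59
  146 = 2*59 + 28
  59 = 2*28 + 3
  28 = 9*3 + 1
  3 = 3*1
so gcd(205, 146) = 1.
1 divides 115, so solutions exist.
Back-substitute for Bézout coefficients:
  1 = 28 - 9*3
  ... = 146*(66) + 205*(-47)
Scale by 115/1 = 115: (a₀, b₀) = (7590, -5405).
General solution: a = 7590 + 205t, b = -5405 - 146t for integer t.
a ≥ 0: smallest is 7590 mod 205 = 5 (at t = -37), with b = -3.

5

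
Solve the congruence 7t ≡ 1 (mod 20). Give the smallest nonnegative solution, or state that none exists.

gcd(20, 7) = 1.
1 divides 1, so solutions exist.
By Bézout, 7×(3) + 20×(-1) = 1.
So 7×(3) ≡ 1 (mod 20); multiply by 1: t ≡ 3 (mod 20).
Smallest nonnegative: t = 3 mod 20 = 3.

3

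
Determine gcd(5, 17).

gcd(17, 5):
  17 = 3*5 + 2
  5 = 2*2 + 1
  2 = 2*1
so gcd(17, 5) = 1.

1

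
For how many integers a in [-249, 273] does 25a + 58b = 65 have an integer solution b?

9

gcd(58, 25):
  58 = 2×25 + 8
  25 = 3×8 + 1
  8 = 8×1
so gcd(58, 25) = 1.
Back-substitute for Bézout coefficients:
  1 = 25 - 3×8
  ... = 25×(7) + 58×(-3)
Scale by 65: particular solution (455, -195); reduce a mod 58: (49, -20).
General solution: a = 49 + 58t, b = -20 - 25t for integer t.
-249 ≤ 49 + 58t ≤ 273 gives t ∈ [-5, 3], which is 9 values.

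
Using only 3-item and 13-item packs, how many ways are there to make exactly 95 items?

2

Need nonnegative integers with 3j + 13k = 95.
gcd(3, 13) = 1, and 3·(-4) + 13·(1) = 1.
So (j₀, k₀) = (-380, 95); general j = -380 + 13t, k = 95 - 3t.
j ≥ 0 ⇒ t ≥ 30; k ≥ 0 ⇒ t ≤ 31. That's 2 values of t.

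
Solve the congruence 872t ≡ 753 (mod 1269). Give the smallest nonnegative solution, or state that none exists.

273

gcd(1269, 872):
  1269 = 1·872 + 397
  872 = 2·397 + 78
  397 = 5·78 + 7
  78 = 11·7 + 1
  7 = 7·1
so gcd(1269, 872) = 1.
1 divides 753, so solutions exist.
Back-substitute for Bézout coefficients:
  1 = 78 - 11·7
  ... = 872·(179) + 1269·(-123)
So 872·(179) ≡ 1 (mod 1269); multiply by 753: t ≡ 134787 (mod 1269).
Smallest nonnegative: t = 134787 mod 1269 = 273.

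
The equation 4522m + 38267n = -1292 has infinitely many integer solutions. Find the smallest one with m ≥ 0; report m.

1286

gcd(38267, 4522):
  38267 = 8×4522 + 2091
  4522 = 2×2091 + 340
  2091 = 6×340 + 51
  340 = 6×51 + 34
  51 = 1×34 + 17
  34 = 2×17
so gcd(38267, 4522) = 17.
17 divides -1292, so solutions exist.
Back-substitute for Bézout coefficients:
  17 = 51 - 1×34
  ... = 4522×(-787) + 38267×(93)
Scale by -1292/17 = -76: (m₀, n₀) = (59812, -7068).
General solution: m = 59812 + 2251t, n = -7068 - 266t for integer t.
m ≥ 0: smallest is 59812 mod 2251 = 1286 (at t = -26), with n = -152.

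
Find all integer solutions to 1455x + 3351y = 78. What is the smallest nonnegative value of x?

258

gcd(3351, 1455):
  3351 = 2×1455 + 441
  1455 = 3×441 + 132
  441 = 3×132 + 45
  132 = 2×45 + 42
  45 = 1×42 + 3
  42 = 14×3
so gcd(3351, 1455) = 3.
3 divides 78, so solutions exist.
Back-substitute for Bézout coefficients:
  3 = 45 - 1×42
  ... = 1455×(-76) + 3351×(33)
Scale by 78/3 = 26: (x₀, y₀) = (-1976, 858).
General solution: x = -1976 + 1117t, y = 858 - 485t for integer t.
x ≥ 0: smallest is -1976 mod 1117 = 258 (at t = 2), with y = -112.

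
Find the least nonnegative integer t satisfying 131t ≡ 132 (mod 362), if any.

gcd(362, 131):
  362 = 2*131 + 100
  131 = 1*100 + 31
  100 = 3*31 + 7
  31 = 4*7 + 3
  7 = 2*3 + 1
  3 = 3*1
so gcd(362, 131) = 1.
1 divides 132, so solutions exist.
Back-substitute for Bézout coefficients:
  1 = 7 - 2*3
  ... = 131*(-105) + 362*(38)
So 131*(-105) ≡ 1 (mod 362); multiply by 132: t ≡ -13860 (mod 362).
Smallest nonnegative: t = -13860 mod 362 = 258.

258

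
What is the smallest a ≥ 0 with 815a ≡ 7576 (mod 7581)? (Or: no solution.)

2558

gcd(7581, 815):
  7581 = 9·815 + 246
  815 = 3·246 + 77
  246 = 3·77 + 15
  77 = 5·15 + 2
  15 = 7·2 + 1
  2 = 2·1
so gcd(7581, 815) = 1.
1 divides 7576, so solutions exist.
Back-substitute for Bézout coefficients:
  1 = 15 - 7·2
  ... = 815·(-3544) + 7581·(381)
So 815·(-3544) ≡ 1 (mod 7581); multiply by 7576: a ≡ -26849344 (mod 7581).
Smallest nonnegative: a = -26849344 mod 7581 = 2558.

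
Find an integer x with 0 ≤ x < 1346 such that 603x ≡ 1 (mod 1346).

gcd(1346, 603) = 1  (1346 = 2·603 + 140, 603 = 4·140 + 43, 140 = 3·43 + 11, 43 = 3·11 + 10, 11 = 1·10 + 1, 10 = 10·1).
Back-substituting, 603·(-125) + 1346·(56) = 1.
So 603·-125 ≡ 1 (mod 1346), and -125 mod 1346 = 1221.

1221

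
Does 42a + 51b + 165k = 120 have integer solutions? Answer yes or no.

yes

gcd(51, 42):
  51 = 1*42 + 9
  42 = 4*9 + 6
  9 = 1*6 + 3
  6 = 2*3
so gcd(51, 42) = 3.
gcd(3, 165) = 3.
3 divides 120, so integer solutions exist.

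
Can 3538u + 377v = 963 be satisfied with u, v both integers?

no

gcd(3538, 377):
  3538 = 9·377 + 145
  377 = 2·145 + 87
  145 = 1·87 + 58
  87 = 1·58 + 29
  58 = 2·29
so gcd(3538, 377) = 29.
29 does not divide 963 (remainder 6), so no integer solutions.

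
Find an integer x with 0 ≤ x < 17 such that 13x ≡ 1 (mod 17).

4

gcd(17, 13):
  17 = 1·13 + 4
  13 = 3·4 + 1
  4 = 4·1
so gcd(17, 13) = 1.
Back-substitute for Bézout coefficients:
  1 = 13 - 3·4
  ... = 13·(4) + 17·(-3)
So 13·4 ≡ 1 (mod 17), and 4 mod 17 = 4.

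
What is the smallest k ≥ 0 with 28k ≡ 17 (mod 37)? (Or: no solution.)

31

gcd(37, 28) = 1  (37 = 1*28 + 9, 28 = 3*9 + 1, 9 = 9*1).
1 divides 17, so solutions exist.
Back-substituting, 28*(4) + 37*(-3) = 1.
So 28*(4) ≡ 1 (mod 37); multiply by 17: k ≡ 68 (mod 37).
Smallest nonnegative: k = 68 mod 37 = 31.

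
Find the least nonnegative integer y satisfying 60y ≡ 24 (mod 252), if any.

13

gcd(252, 60) = 12.
12 divides 24, so solutions exist.
By Bézout, 60*(-4) + 252*(1) = 12.
So 60*(-4) ≡ 12 (mod 252); multiply by 2: y ≡ -8 (mod 21).
Smallest nonnegative: y = -8 mod 21 = 13.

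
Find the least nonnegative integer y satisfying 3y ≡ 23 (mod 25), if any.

16

gcd(25, 3):
  25 = 8×3 + 1
  3 = 3×1
so gcd(25, 3) = 1.
1 divides 23, so solutions exist.
Back-substitute for Bézout coefficients:
  1 = 25 - 8×3
  ... = 3×(-8) + 25×(1)
So 3×(-8) ≡ 1 (mod 25); multiply by 23: y ≡ -184 (mod 25).
Smallest nonnegative: y = -184 mod 25 = 16.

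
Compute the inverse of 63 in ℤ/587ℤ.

gcd(587, 63):
  587 = 9*63 + 20
  63 = 3*20 + 3
  20 = 6*3 + 2
  3 = 1*2 + 1
  2 = 2*1
so gcd(587, 63) = 1.
Back-substitute for Bézout coefficients:
  1 = 3 - 1*2
  ... = 63*(205) + 587*(-22)
So 63*205 ≡ 1 (mod 587), and 205 mod 587 = 205.

205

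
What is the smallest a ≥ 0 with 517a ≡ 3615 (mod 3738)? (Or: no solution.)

gcd(3738, 517):
  3738 = 7·517 + 119
  517 = 4·119 + 41
  119 = 2·41 + 37
  41 = 1·37 + 4
  37 = 9·4 + 1
  4 = 4·1
so gcd(3738, 517) = 1.
1 divides 3615, so solutions exist.
Back-substitute for Bézout coefficients:
  1 = 37 - 9·4
  ... = 517·(-911) + 3738·(126)
So 517·(-911) ≡ 1 (mod 3738); multiply by 3615: a ≡ -3293265 (mod 3738).
Smallest nonnegative: a = -3293265 mod 3738 = 3651.

3651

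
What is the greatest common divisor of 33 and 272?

gcd(272, 33) = 1  (272 = 8·33 + 8, 33 = 4·8 + 1, 8 = 8·1).

1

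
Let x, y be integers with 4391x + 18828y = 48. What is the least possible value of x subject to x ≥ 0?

10248

gcd(18828, 4391):
  18828 = 4·4391 + 1264
  4391 = 3·1264 + 599
  1264 = 2·599 + 66
  599 = 9·66 + 5
  66 = 13·5 + 1
  5 = 5·1
so gcd(18828, 4391) = 1.
1 divides 48, so solutions exist.
Back-substitute for Bézout coefficients:
  1 = 66 - 13·5
  ... = 4391·(-3709) + 18828·(865)
Scale by 48/1 = 48: (x₀, y₀) = (-178032, 41520).
General solution: x = -178032 + 18828t, y = 41520 - 4391t for integer t.
x ≥ 0: smallest is -178032 mod 18828 = 10248 (at t = 10), with y = -2390.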